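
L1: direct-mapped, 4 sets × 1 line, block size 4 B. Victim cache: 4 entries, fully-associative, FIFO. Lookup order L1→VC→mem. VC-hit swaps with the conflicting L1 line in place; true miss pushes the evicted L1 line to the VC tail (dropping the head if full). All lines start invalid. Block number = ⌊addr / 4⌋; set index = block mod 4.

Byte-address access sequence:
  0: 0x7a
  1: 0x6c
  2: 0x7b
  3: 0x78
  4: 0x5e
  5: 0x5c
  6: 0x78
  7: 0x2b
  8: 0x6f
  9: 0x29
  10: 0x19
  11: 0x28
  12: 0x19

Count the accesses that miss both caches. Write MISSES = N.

#0 0x7a→b30/s2 MISS; vc=[]
#1 0x6c→b27/s3 MISS; vc=[]
#2 0x7b→b30/s2 L1-HIT; vc=[]
#3 0x78→b30/s2 L1-HIT; vc=[]
#4 0x5e→b23/s3 MISS; vc=[27]
#5 0x5c→b23/s3 L1-HIT; vc=[27]
#6 0x78→b30/s2 L1-HIT; vc=[27]
#7 0x2b→b10/s2 MISS; vc=[27,30]
#8 0x6f→b27/s3 VC-HIT; vc=[23,30]
#9 0x29→b10/s2 L1-HIT; vc=[23,30]
#10 0x19→b6/s2 MISS; vc=[23,30,10]
#11 0x28→b10/s2 VC-HIT; vc=[23,30,6]
#12 0x19→b6/s2 VC-HIT; vc=[23,30,10]

MISSES = 5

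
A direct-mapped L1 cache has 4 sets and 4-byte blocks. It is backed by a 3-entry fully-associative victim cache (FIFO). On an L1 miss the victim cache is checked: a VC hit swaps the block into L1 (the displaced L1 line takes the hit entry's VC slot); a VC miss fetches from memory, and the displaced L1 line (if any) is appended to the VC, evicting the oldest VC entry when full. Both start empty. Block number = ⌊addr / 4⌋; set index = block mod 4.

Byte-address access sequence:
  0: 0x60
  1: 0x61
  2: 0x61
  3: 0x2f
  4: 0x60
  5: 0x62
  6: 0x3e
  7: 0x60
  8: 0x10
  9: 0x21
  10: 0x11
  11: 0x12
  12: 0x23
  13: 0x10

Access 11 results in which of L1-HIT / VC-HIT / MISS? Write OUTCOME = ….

OUTCOME = L1-HIT

  [0] addr=0x60 blk=24 s=0: MISS | VC []
  [1] addr=0x61 blk=24 s=0: L1-HIT | VC []
  [2] addr=0x61 blk=24 s=0: L1-HIT | VC []
  [3] addr=0x2f blk=11 s=3: MISS | VC []
  [4] addr=0x60 blk=24 s=0: L1-HIT | VC []
  [5] addr=0x62 blk=24 s=0: L1-HIT | VC []
  [6] addr=0x3e blk=15 s=3: MISS | VC [11]
  [7] addr=0x60 blk=24 s=0: L1-HIT | VC [11]
  [8] addr=0x10 blk=4 s=0: MISS | VC [11, 24]
  [9] addr=0x21 blk=8 s=0: MISS | VC [11, 24, 4]
  [10] addr=0x11 blk=4 s=0: VC-HIT | VC [11, 24, 8]
  [11] addr=0x12 blk=4 s=0: L1-HIT | VC [11, 24, 8]
  [12] addr=0x23 blk=8 s=0: VC-HIT | VC [11, 24, 4]
  [13] addr=0x10 blk=4 s=0: VC-HIT | VC [11, 24, 8]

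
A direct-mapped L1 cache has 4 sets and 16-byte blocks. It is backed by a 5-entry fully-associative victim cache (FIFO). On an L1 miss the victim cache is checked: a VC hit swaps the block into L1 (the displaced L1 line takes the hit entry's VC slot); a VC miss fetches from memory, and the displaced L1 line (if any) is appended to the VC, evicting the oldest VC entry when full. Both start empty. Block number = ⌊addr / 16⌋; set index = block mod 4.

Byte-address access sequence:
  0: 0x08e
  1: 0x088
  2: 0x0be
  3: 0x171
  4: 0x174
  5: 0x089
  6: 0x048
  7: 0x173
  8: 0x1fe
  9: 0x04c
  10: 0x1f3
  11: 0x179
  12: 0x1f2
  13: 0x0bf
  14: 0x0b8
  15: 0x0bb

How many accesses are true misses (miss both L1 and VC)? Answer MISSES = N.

  [0] addr=0x8e blk=8 s=0: MISS | VC []
  [1] addr=0x88 blk=8 s=0: L1-HIT | VC []
  [2] addr=0xbe blk=11 s=3: MISS | VC []
  [3] addr=0x171 blk=23 s=3: MISS | VC [11]
  [4] addr=0x174 blk=23 s=3: L1-HIT | VC [11]
  [5] addr=0x89 blk=8 s=0: L1-HIT | VC [11]
  [6] addr=0x48 blk=4 s=0: MISS | VC [11, 8]
  [7] addr=0x173 blk=23 s=3: L1-HIT | VC [11, 8]
  [8] addr=0x1fe blk=31 s=3: MISS | VC [11, 8, 23]
  [9] addr=0x4c blk=4 s=0: L1-HIT | VC [11, 8, 23]
  [10] addr=0x1f3 blk=31 s=3: L1-HIT | VC [11, 8, 23]
  [11] addr=0x179 blk=23 s=3: VC-HIT | VC [11, 8, 31]
  [12] addr=0x1f2 blk=31 s=3: VC-HIT | VC [11, 8, 23]
  [13] addr=0xbf blk=11 s=3: VC-HIT | VC [31, 8, 23]
  [14] addr=0xb8 blk=11 s=3: L1-HIT | VC [31, 8, 23]
  [15] addr=0xbb blk=11 s=3: L1-HIT | VC [31, 8, 23]

MISSES = 5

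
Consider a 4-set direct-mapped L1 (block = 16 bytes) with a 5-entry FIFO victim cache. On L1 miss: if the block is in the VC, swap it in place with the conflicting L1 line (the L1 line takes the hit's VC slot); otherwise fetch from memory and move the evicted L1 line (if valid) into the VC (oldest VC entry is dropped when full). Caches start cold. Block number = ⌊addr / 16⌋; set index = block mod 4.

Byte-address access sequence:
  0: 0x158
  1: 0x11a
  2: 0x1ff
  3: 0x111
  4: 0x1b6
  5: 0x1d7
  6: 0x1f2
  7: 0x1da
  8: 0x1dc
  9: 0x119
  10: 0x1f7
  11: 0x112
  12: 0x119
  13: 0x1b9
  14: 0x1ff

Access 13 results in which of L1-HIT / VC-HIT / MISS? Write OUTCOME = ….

OUTCOME = VC-HIT

  [0] addr=0x158 blk=21 s=1: MISS | VC []
  [1] addr=0x11a blk=17 s=1: MISS | VC [21]
  [2] addr=0x1ff blk=31 s=3: MISS | VC [21]
  [3] addr=0x111 blk=17 s=1: L1-HIT | VC [21]
  [4] addr=0x1b6 blk=27 s=3: MISS | VC [21, 31]
  [5] addr=0x1d7 blk=29 s=1: MISS | VC [21, 31, 17]
  [6] addr=0x1f2 blk=31 s=3: VC-HIT | VC [21, 27, 17]
  [7] addr=0x1da blk=29 s=1: L1-HIT | VC [21, 27, 17]
  [8] addr=0x1dc blk=29 s=1: L1-HIT | VC [21, 27, 17]
  [9] addr=0x119 blk=17 s=1: VC-HIT | VC [21, 27, 29]
  [10] addr=0x1f7 blk=31 s=3: L1-HIT | VC [21, 27, 29]
  [11] addr=0x112 blk=17 s=1: L1-HIT | VC [21, 27, 29]
  [12] addr=0x119 blk=17 s=1: L1-HIT | VC [21, 27, 29]
  [13] addr=0x1b9 blk=27 s=3: VC-HIT | VC [21, 31, 29]
  [14] addr=0x1ff blk=31 s=3: VC-HIT | VC [21, 27, 29]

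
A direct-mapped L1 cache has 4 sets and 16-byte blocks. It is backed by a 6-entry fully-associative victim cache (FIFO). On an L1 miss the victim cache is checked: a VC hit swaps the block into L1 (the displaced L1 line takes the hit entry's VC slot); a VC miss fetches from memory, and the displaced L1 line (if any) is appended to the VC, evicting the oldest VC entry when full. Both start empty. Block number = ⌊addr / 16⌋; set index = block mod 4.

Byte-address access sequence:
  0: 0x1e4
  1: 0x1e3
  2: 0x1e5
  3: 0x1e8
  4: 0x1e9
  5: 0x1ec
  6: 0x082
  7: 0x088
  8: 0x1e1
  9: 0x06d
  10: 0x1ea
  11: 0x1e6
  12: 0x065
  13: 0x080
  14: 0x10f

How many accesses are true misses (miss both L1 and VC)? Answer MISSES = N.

MISSES = 4

0: 0x1e4 (blk 30, set 2) → MISS  vc=[]
1: 0x1e3 (blk 30, set 2) → L1-HIT  vc=[]
2: 0x1e5 (blk 30, set 2) → L1-HIT  vc=[]
3: 0x1e8 (blk 30, set 2) → L1-HIT  vc=[]
4: 0x1e9 (blk 30, set 2) → L1-HIT  vc=[]
5: 0x1ec (blk 30, set 2) → L1-HIT  vc=[]
6: 0x82 (blk 8, set 0) → MISS  vc=[]
7: 0x88 (blk 8, set 0) → L1-HIT  vc=[]
8: 0x1e1 (blk 30, set 2) → L1-HIT  vc=[]
9: 0x6d (blk 6, set 2) → MISS  vc=[30]
10: 0x1ea (blk 30, set 2) → VC-HIT  vc=[6]
11: 0x1e6 (blk 30, set 2) → L1-HIT  vc=[6]
12: 0x65 (blk 6, set 2) → VC-HIT  vc=[30]
13: 0x80 (blk 8, set 0) → L1-HIT  vc=[30]
14: 0x10f (blk 16, set 0) → MISS  vc=[30, 8]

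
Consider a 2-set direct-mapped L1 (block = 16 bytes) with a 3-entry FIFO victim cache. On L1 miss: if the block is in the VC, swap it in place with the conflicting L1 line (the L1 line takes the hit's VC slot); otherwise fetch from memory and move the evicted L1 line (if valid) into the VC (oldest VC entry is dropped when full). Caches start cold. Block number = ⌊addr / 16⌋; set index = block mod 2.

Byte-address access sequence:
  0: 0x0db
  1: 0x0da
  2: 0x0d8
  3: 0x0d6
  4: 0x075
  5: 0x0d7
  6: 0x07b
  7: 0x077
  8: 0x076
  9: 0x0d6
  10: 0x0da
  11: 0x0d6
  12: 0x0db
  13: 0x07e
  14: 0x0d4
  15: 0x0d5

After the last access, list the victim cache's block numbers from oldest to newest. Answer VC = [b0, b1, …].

VC = [7]

  [0] addr=0xdb blk=13 s=1: MISS | VC []
  [1] addr=0xda blk=13 s=1: L1-HIT | VC []
  [2] addr=0xd8 blk=13 s=1: L1-HIT | VC []
  [3] addr=0xd6 blk=13 s=1: L1-HIT | VC []
  [4] addr=0x75 blk=7 s=1: MISS | VC [13]
  [5] addr=0xd7 blk=13 s=1: VC-HIT | VC [7]
  [6] addr=0x7b blk=7 s=1: VC-HIT | VC [13]
  [7] addr=0x77 blk=7 s=1: L1-HIT | VC [13]
  [8] addr=0x76 blk=7 s=1: L1-HIT | VC [13]
  [9] addr=0xd6 blk=13 s=1: VC-HIT | VC [7]
  [10] addr=0xda blk=13 s=1: L1-HIT | VC [7]
  [11] addr=0xd6 blk=13 s=1: L1-HIT | VC [7]
  [12] addr=0xdb blk=13 s=1: L1-HIT | VC [7]
  [13] addr=0x7e blk=7 s=1: VC-HIT | VC [13]
  [14] addr=0xd4 blk=13 s=1: VC-HIT | VC [7]
  [15] addr=0xd5 blk=13 s=1: L1-HIT | VC [7]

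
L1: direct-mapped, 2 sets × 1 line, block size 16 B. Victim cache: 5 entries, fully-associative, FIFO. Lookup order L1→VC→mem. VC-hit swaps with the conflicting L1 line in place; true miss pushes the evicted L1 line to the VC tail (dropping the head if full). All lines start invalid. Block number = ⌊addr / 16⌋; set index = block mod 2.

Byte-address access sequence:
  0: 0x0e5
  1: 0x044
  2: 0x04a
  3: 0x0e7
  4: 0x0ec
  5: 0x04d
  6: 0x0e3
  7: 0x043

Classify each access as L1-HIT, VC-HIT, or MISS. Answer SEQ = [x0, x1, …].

SEQ = [MISS, MISS, L1-HIT, VC-HIT, L1-HIT, VC-HIT, VC-HIT, VC-HIT]

0: 0xe5 (blk 14, set 0) → MISS  vc=[]
1: 0x44 (blk 4, set 0) → MISS  vc=[14]
2: 0x4a (blk 4, set 0) → L1-HIT  vc=[14]
3: 0xe7 (blk 14, set 0) → VC-HIT  vc=[4]
4: 0xec (blk 14, set 0) → L1-HIT  vc=[4]
5: 0x4d (blk 4, set 0) → VC-HIT  vc=[14]
6: 0xe3 (blk 14, set 0) → VC-HIT  vc=[4]
7: 0x43 (blk 4, set 0) → VC-HIT  vc=[14]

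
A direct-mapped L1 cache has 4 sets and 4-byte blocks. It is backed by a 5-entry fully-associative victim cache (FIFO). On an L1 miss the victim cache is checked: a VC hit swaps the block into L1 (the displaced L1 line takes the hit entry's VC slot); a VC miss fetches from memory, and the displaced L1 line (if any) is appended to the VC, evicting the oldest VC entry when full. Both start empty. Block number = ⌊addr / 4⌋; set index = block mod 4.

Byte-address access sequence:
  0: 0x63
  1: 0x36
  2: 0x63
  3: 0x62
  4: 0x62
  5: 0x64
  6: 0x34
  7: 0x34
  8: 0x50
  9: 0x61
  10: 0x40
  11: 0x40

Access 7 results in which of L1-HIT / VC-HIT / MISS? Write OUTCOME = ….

0: 0x63 (blk 24, set 0) → MISS  vc=[]
1: 0x36 (blk 13, set 1) → MISS  vc=[]
2: 0x63 (blk 24, set 0) → L1-HIT  vc=[]
3: 0x62 (blk 24, set 0) → L1-HIT  vc=[]
4: 0x62 (blk 24, set 0) → L1-HIT  vc=[]
5: 0x64 (blk 25, set 1) → MISS  vc=[13]
6: 0x34 (blk 13, set 1) → VC-HIT  vc=[25]
7: 0x34 (blk 13, set 1) → L1-HIT  vc=[25]
8: 0x50 (blk 20, set 0) → MISS  vc=[25, 24]
9: 0x61 (blk 24, set 0) → VC-HIT  vc=[25, 20]
10: 0x40 (blk 16, set 0) → MISS  vc=[25, 20, 24]
11: 0x40 (blk 16, set 0) → L1-HIT  vc=[25, 20, 24]

OUTCOME = L1-HIT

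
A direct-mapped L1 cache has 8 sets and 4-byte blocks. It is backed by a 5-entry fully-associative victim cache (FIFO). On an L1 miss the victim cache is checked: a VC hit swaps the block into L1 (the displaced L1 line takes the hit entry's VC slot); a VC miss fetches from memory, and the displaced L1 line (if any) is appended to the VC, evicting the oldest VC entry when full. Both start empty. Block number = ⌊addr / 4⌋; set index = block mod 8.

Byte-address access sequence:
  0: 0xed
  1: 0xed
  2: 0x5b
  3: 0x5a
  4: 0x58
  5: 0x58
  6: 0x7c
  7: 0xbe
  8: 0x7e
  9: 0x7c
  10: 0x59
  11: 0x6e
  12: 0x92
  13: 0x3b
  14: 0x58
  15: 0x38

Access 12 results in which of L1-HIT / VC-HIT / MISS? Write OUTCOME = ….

OUTCOME = MISS

#0 0xed→b59/s3 MISS; vc=[]
#1 0xed→b59/s3 L1-HIT; vc=[]
#2 0x5b→b22/s6 MISS; vc=[]
#3 0x5a→b22/s6 L1-HIT; vc=[]
#4 0x58→b22/s6 L1-HIT; vc=[]
#5 0x58→b22/s6 L1-HIT; vc=[]
#6 0x7c→b31/s7 MISS; vc=[]
#7 0xbe→b47/s7 MISS; vc=[31]
#8 0x7e→b31/s7 VC-HIT; vc=[47]
#9 0x7c→b31/s7 L1-HIT; vc=[47]
#10 0x59→b22/s6 L1-HIT; vc=[47]
#11 0x6e→b27/s3 MISS; vc=[47,59]
#12 0x92→b36/s4 MISS; vc=[47,59]
#13 0x3b→b14/s6 MISS; vc=[47,59,22]
#14 0x58→b22/s6 VC-HIT; vc=[47,59,14]
#15 0x38→b14/s6 VC-HIT; vc=[47,59,22]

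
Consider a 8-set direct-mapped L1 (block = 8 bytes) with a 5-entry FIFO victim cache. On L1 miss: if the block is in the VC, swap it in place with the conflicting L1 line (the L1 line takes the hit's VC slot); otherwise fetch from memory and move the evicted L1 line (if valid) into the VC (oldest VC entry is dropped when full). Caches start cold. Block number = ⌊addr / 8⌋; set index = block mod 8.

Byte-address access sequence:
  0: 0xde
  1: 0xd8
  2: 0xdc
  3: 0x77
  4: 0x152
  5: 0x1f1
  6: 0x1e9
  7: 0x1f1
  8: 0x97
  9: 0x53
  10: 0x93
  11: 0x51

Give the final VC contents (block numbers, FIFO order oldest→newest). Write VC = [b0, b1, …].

  [0] addr=0xde blk=27 s=3: MISS | VC []
  [1] addr=0xd8 blk=27 s=3: L1-HIT | VC []
  [2] addr=0xdc blk=27 s=3: L1-HIT | VC []
  [3] addr=0x77 blk=14 s=6: MISS | VC []
  [4] addr=0x152 blk=42 s=2: MISS | VC []
  [5] addr=0x1f1 blk=62 s=6: MISS | VC [14]
  [6] addr=0x1e9 blk=61 s=5: MISS | VC [14]
  [7] addr=0x1f1 blk=62 s=6: L1-HIT | VC [14]
  [8] addr=0x97 blk=18 s=2: MISS | VC [14, 42]
  [9] addr=0x53 blk=10 s=2: MISS | VC [14, 42, 18]
  [10] addr=0x93 blk=18 s=2: VC-HIT | VC [14, 42, 10]
  [11] addr=0x51 blk=10 s=2: VC-HIT | VC [14, 42, 18]

VC = [14, 42, 18]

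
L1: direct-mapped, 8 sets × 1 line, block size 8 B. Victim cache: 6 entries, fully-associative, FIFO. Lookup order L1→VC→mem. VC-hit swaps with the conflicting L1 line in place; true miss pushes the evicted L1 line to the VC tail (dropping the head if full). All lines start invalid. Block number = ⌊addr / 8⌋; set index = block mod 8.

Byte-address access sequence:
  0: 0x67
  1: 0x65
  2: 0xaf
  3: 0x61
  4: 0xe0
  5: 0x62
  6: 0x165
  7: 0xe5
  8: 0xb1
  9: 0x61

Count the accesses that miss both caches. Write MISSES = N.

MISSES = 5

#0 0x67→b12/s4 MISS; vc=[]
#1 0x65→b12/s4 L1-HIT; vc=[]
#2 0xaf→b21/s5 MISS; vc=[]
#3 0x61→b12/s4 L1-HIT; vc=[]
#4 0xe0→b28/s4 MISS; vc=[12]
#5 0x62→b12/s4 VC-HIT; vc=[28]
#6 0x165→b44/s4 MISS; vc=[28,12]
#7 0xe5→b28/s4 VC-HIT; vc=[44,12]
#8 0xb1→b22/s6 MISS; vc=[44,12]
#9 0x61→b12/s4 VC-HIT; vc=[44,28]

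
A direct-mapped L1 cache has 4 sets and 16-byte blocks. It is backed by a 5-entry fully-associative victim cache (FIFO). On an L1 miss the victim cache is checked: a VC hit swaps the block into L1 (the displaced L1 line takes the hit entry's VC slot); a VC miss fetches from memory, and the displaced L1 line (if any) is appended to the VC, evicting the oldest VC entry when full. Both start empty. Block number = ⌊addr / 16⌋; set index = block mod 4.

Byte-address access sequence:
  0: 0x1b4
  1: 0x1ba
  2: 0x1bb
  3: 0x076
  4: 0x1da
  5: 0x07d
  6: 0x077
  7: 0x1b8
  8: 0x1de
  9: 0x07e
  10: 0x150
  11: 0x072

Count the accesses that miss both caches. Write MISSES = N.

MISSES = 4

  [0] addr=0x1b4 blk=27 s=3: MISS | VC []
  [1] addr=0x1ba blk=27 s=3: L1-HIT | VC []
  [2] addr=0x1bb blk=27 s=3: L1-HIT | VC []
  [3] addr=0x76 blk=7 s=3: MISS | VC [27]
  [4] addr=0x1da blk=29 s=1: MISS | VC [27]
  [5] addr=0x7d blk=7 s=3: L1-HIT | VC [27]
  [6] addr=0x77 blk=7 s=3: L1-HIT | VC [27]
  [7] addr=0x1b8 blk=27 s=3: VC-HIT | VC [7]
  [8] addr=0x1de blk=29 s=1: L1-HIT | VC [7]
  [9] addr=0x7e blk=7 s=3: VC-HIT | VC [27]
  [10] addr=0x150 blk=21 s=1: MISS | VC [27, 29]
  [11] addr=0x72 blk=7 s=3: L1-HIT | VC [27, 29]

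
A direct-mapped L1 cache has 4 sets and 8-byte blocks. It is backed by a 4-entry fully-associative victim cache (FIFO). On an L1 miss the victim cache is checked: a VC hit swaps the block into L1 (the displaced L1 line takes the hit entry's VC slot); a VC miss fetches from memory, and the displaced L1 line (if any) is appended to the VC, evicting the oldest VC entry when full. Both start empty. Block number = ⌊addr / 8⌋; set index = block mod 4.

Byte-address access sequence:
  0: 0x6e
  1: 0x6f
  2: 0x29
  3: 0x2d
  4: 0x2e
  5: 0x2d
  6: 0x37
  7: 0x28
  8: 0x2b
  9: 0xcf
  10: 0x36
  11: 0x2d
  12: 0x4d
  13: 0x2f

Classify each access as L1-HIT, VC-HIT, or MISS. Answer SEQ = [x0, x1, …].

SEQ = [MISS, L1-HIT, MISS, L1-HIT, L1-HIT, L1-HIT, MISS, L1-HIT, L1-HIT, MISS, L1-HIT, VC-HIT, MISS, VC-HIT]

0: 0x6e (blk 13, set 1) → MISS  vc=[]
1: 0x6f (blk 13, set 1) → L1-HIT  vc=[]
2: 0x29 (blk 5, set 1) → MISS  vc=[13]
3: 0x2d (blk 5, set 1) → L1-HIT  vc=[13]
4: 0x2e (blk 5, set 1) → L1-HIT  vc=[13]
5: 0x2d (blk 5, set 1) → L1-HIT  vc=[13]
6: 0x37 (blk 6, set 2) → MISS  vc=[13]
7: 0x28 (blk 5, set 1) → L1-HIT  vc=[13]
8: 0x2b (blk 5, set 1) → L1-HIT  vc=[13]
9: 0xcf (blk 25, set 1) → MISS  vc=[13, 5]
10: 0x36 (blk 6, set 2) → L1-HIT  vc=[13, 5]
11: 0x2d (blk 5, set 1) → VC-HIT  vc=[13, 25]
12: 0x4d (blk 9, set 1) → MISS  vc=[13, 25, 5]
13: 0x2f (blk 5, set 1) → VC-HIT  vc=[13, 25, 9]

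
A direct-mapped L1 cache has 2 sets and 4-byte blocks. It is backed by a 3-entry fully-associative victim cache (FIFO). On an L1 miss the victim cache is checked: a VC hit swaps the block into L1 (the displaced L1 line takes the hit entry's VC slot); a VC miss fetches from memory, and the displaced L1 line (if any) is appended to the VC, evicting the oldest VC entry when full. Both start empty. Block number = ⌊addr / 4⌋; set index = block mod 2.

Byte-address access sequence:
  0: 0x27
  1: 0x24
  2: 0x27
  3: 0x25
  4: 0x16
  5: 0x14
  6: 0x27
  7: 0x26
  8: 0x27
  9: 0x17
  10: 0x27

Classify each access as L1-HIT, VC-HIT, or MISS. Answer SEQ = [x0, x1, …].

  [0] addr=0x27 blk=9 s=1: MISS | VC []
  [1] addr=0x24 blk=9 s=1: L1-HIT | VC []
  [2] addr=0x27 blk=9 s=1: L1-HIT | VC []
  [3] addr=0x25 blk=9 s=1: L1-HIT | VC []
  [4] addr=0x16 blk=5 s=1: MISS | VC [9]
  [5] addr=0x14 blk=5 s=1: L1-HIT | VC [9]
  [6] addr=0x27 blk=9 s=1: VC-HIT | VC [5]
  [7] addr=0x26 blk=9 s=1: L1-HIT | VC [5]
  [8] addr=0x27 blk=9 s=1: L1-HIT | VC [5]
  [9] addr=0x17 blk=5 s=1: VC-HIT | VC [9]
  [10] addr=0x27 blk=9 s=1: VC-HIT | VC [5]

SEQ = [MISS, L1-HIT, L1-HIT, L1-HIT, MISS, L1-HIT, VC-HIT, L1-HIT, L1-HIT, VC-HIT, VC-HIT]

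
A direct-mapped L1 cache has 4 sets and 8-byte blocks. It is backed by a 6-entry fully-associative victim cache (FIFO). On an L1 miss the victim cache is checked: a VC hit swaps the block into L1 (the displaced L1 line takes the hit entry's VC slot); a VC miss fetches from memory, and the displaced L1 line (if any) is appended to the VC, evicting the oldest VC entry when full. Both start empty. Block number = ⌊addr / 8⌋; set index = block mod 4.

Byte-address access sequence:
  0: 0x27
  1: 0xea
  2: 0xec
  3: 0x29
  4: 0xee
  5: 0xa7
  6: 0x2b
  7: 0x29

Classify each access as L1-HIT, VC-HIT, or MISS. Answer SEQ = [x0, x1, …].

#0 0x27→b4/s0 MISS; vc=[]
#1 0xea→b29/s1 MISS; vc=[]
#2 0xec→b29/s1 L1-HIT; vc=[]
#3 0x29→b5/s1 MISS; vc=[29]
#4 0xee→b29/s1 VC-HIT; vc=[5]
#5 0xa7→b20/s0 MISS; vc=[5,4]
#6 0x2b→b5/s1 VC-HIT; vc=[29,4]
#7 0x29→b5/s1 L1-HIT; vc=[29,4]

SEQ = [MISS, MISS, L1-HIT, MISS, VC-HIT, MISS, VC-HIT, L1-HIT]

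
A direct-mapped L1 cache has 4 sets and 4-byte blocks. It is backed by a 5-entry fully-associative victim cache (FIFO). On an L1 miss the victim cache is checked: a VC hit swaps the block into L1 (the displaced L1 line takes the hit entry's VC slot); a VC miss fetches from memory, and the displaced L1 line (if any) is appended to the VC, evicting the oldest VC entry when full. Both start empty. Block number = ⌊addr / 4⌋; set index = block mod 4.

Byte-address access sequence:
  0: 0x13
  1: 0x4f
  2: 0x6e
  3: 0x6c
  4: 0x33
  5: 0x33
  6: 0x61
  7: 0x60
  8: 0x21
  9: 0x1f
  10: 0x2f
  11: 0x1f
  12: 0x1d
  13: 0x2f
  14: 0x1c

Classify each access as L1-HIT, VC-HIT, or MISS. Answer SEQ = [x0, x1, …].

SEQ = [MISS, MISS, MISS, L1-HIT, MISS, L1-HIT, MISS, L1-HIT, MISS, MISS, MISS, VC-HIT, L1-HIT, VC-HIT, VC-HIT]

0: 0x13 (blk 4, set 0) → MISS  vc=[]
1: 0x4f (blk 19, set 3) → MISS  vc=[]
2: 0x6e (blk 27, set 3) → MISS  vc=[19]
3: 0x6c (blk 27, set 3) → L1-HIT  vc=[19]
4: 0x33 (blk 12, set 0) → MISS  vc=[19, 4]
5: 0x33 (blk 12, set 0) → L1-HIT  vc=[19, 4]
6: 0x61 (blk 24, set 0) → MISS  vc=[19, 4, 12]
7: 0x60 (blk 24, set 0) → L1-HIT  vc=[19, 4, 12]
8: 0x21 (blk 8, set 0) → MISS  vc=[19, 4, 12, 24]
9: 0x1f (blk 7, set 3) → MISS  vc=[19, 4, 12, 24, 27]
10: 0x2f (blk 11, set 3) → MISS  vc=[4, 12, 24, 27, 7]
11: 0x1f (blk 7, set 3) → VC-HIT  vc=[4, 12, 24, 27, 11]
12: 0x1d (blk 7, set 3) → L1-HIT  vc=[4, 12, 24, 27, 11]
13: 0x2f (blk 11, set 3) → VC-HIT  vc=[4, 12, 24, 27, 7]
14: 0x1c (blk 7, set 3) → VC-HIT  vc=[4, 12, 24, 27, 11]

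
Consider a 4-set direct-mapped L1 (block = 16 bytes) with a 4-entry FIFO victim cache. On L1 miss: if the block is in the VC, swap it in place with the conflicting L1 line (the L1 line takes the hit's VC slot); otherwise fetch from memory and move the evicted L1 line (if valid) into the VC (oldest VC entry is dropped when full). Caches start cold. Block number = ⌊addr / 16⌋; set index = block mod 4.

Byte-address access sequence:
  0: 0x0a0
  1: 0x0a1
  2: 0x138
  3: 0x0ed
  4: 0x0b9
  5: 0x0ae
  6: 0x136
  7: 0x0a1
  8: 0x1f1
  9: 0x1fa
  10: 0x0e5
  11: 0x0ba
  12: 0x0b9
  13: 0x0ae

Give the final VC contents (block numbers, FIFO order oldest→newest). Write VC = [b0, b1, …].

VC = [14, 31, 19]

  [0] addr=0xa0 blk=10 s=2: MISS | VC []
  [1] addr=0xa1 blk=10 s=2: L1-HIT | VC []
  [2] addr=0x138 blk=19 s=3: MISS | VC []
  [3] addr=0xed blk=14 s=2: MISS | VC [10]
  [4] addr=0xb9 blk=11 s=3: MISS | VC [10, 19]
  [5] addr=0xae blk=10 s=2: VC-HIT | VC [14, 19]
  [6] addr=0x136 blk=19 s=3: VC-HIT | VC [14, 11]
  [7] addr=0xa1 blk=10 s=2: L1-HIT | VC [14, 11]
  [8] addr=0x1f1 blk=31 s=3: MISS | VC [14, 11, 19]
  [9] addr=0x1fa blk=31 s=3: L1-HIT | VC [14, 11, 19]
  [10] addr=0xe5 blk=14 s=2: VC-HIT | VC [10, 11, 19]
  [11] addr=0xba blk=11 s=3: VC-HIT | VC [10, 31, 19]
  [12] addr=0xb9 blk=11 s=3: L1-HIT | VC [10, 31, 19]
  [13] addr=0xae blk=10 s=2: VC-HIT | VC [14, 31, 19]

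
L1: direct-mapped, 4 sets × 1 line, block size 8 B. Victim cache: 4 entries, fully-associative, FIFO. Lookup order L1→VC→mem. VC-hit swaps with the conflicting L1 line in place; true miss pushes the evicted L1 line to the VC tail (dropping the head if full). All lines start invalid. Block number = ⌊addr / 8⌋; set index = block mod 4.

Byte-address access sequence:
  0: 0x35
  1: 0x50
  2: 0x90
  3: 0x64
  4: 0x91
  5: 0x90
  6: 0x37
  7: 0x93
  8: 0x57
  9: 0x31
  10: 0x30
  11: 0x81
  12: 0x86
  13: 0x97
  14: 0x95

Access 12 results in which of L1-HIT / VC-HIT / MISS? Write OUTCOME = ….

OUTCOME = L1-HIT

  [0] addr=0x35 blk=6 s=2: MISS | VC []
  [1] addr=0x50 blk=10 s=2: MISS | VC [6]
  [2] addr=0x90 blk=18 s=2: MISS | VC [6, 10]
  [3] addr=0x64 blk=12 s=0: MISS | VC [6, 10]
  [4] addr=0x91 blk=18 s=2: L1-HIT | VC [6, 10]
  [5] addr=0x90 blk=18 s=2: L1-HIT | VC [6, 10]
  [6] addr=0x37 blk=6 s=2: VC-HIT | VC [18, 10]
  [7] addr=0x93 blk=18 s=2: VC-HIT | VC [6, 10]
  [8] addr=0x57 blk=10 s=2: VC-HIT | VC [6, 18]
  [9] addr=0x31 blk=6 s=2: VC-HIT | VC [10, 18]
  [10] addr=0x30 blk=6 s=2: L1-HIT | VC [10, 18]
  [11] addr=0x81 blk=16 s=0: MISS | VC [10, 18, 12]
  [12] addr=0x86 blk=16 s=0: L1-HIT | VC [10, 18, 12]
  [13] addr=0x97 blk=18 s=2: VC-HIT | VC [10, 6, 12]
  [14] addr=0x95 blk=18 s=2: L1-HIT | VC [10, 6, 12]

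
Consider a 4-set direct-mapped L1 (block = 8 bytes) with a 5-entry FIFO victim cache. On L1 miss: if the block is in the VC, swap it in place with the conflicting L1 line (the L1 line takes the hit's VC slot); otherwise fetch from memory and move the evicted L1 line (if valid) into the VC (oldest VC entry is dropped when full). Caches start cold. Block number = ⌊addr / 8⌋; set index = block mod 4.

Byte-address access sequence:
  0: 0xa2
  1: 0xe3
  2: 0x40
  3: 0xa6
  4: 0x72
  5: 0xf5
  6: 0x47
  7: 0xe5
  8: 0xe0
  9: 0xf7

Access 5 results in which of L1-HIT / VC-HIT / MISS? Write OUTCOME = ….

  [0] addr=0xa2 blk=20 s=0: MISS | VC []
  [1] addr=0xe3 blk=28 s=0: MISS | VC [20]
  [2] addr=0x40 blk=8 s=0: MISS | VC [20, 28]
  [3] addr=0xa6 blk=20 s=0: VC-HIT | VC [8, 28]
  [4] addr=0x72 blk=14 s=2: MISS | VC [8, 28]
  [5] addr=0xf5 blk=30 s=2: MISS | VC [8, 28, 14]
  [6] addr=0x47 blk=8 s=0: VC-HIT | VC [20, 28, 14]
  [7] addr=0xe5 blk=28 s=0: VC-HIT | VC [20, 8, 14]
  [8] addr=0xe0 blk=28 s=0: L1-HIT | VC [20, 8, 14]
  [9] addr=0xf7 blk=30 s=2: L1-HIT | VC [20, 8, 14]

OUTCOME = MISS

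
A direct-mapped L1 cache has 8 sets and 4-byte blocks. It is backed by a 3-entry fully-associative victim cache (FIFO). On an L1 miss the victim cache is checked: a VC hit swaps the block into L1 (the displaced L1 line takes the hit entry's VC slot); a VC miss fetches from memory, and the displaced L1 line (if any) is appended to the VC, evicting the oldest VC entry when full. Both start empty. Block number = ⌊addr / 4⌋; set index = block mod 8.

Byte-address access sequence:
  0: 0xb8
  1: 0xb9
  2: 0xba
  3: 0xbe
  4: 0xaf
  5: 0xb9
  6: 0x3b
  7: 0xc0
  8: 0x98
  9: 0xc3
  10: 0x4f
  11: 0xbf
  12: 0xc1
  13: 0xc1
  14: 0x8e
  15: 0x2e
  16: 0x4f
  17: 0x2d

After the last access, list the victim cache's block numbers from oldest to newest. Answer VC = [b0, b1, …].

VC = [43, 19, 35]

  [0] addr=0xb8 blk=46 s=6: MISS | VC []
  [1] addr=0xb9 blk=46 s=6: L1-HIT | VC []
  [2] addr=0xba blk=46 s=6: L1-HIT | VC []
  [3] addr=0xbe blk=47 s=7: MISS | VC []
  [4] addr=0xaf blk=43 s=3: MISS | VC []
  [5] addr=0xb9 blk=46 s=6: L1-HIT | VC []
  [6] addr=0x3b blk=14 s=6: MISS | VC [46]
  [7] addr=0xc0 blk=48 s=0: MISS | VC [46]
  [8] addr=0x98 blk=38 s=6: MISS | VC [46, 14]
  [9] addr=0xc3 blk=48 s=0: L1-HIT | VC [46, 14]
  [10] addr=0x4f blk=19 s=3: MISS | VC [46, 14, 43]
  [11] addr=0xbf blk=47 s=7: L1-HIT | VC [46, 14, 43]
  [12] addr=0xc1 blk=48 s=0: L1-HIT | VC [46, 14, 43]
  [13] addr=0xc1 blk=48 s=0: L1-HIT | VC [46, 14, 43]
  [14] addr=0x8e blk=35 s=3: MISS | VC [14, 43, 19]
  [15] addr=0x2e blk=11 s=3: MISS | VC [43, 19, 35]
  [16] addr=0x4f blk=19 s=3: VC-HIT | VC [43, 11, 35]
  [17] addr=0x2d blk=11 s=3: VC-HIT | VC [43, 19, 35]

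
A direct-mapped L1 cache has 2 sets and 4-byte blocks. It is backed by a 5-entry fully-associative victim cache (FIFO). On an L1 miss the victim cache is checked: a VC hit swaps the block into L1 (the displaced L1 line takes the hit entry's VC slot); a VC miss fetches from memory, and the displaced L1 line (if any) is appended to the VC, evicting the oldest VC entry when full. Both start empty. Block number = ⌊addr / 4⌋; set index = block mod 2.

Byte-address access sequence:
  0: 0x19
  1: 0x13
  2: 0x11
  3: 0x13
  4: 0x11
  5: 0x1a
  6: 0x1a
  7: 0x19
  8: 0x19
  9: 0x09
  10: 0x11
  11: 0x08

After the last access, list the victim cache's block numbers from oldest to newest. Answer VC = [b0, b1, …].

VC = [4, 6]

  [0] addr=0x19 blk=6 s=0: MISS | VC []
  [1] addr=0x13 blk=4 s=0: MISS | VC [6]
  [2] addr=0x11 blk=4 s=0: L1-HIT | VC [6]
  [3] addr=0x13 blk=4 s=0: L1-HIT | VC [6]
  [4] addr=0x11 blk=4 s=0: L1-HIT | VC [6]
  [5] addr=0x1a blk=6 s=0: VC-HIT | VC [4]
  [6] addr=0x1a blk=6 s=0: L1-HIT | VC [4]
  [7] addr=0x19 blk=6 s=0: L1-HIT | VC [4]
  [8] addr=0x19 blk=6 s=0: L1-HIT | VC [4]
  [9] addr=0x9 blk=2 s=0: MISS | VC [4, 6]
  [10] addr=0x11 blk=4 s=0: VC-HIT | VC [2, 6]
  [11] addr=0x8 blk=2 s=0: VC-HIT | VC [4, 6]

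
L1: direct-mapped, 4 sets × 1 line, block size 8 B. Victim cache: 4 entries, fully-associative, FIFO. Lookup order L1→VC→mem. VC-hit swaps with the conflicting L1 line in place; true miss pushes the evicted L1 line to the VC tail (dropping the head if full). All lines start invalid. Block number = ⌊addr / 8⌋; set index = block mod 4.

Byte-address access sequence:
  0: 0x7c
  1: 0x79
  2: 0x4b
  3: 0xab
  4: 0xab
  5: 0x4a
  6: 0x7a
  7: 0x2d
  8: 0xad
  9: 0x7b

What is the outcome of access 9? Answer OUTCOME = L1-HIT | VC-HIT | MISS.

OUTCOME = L1-HIT

#0 0x7c→b15/s3 MISS; vc=[]
#1 0x79→b15/s3 L1-HIT; vc=[]
#2 0x4b→b9/s1 MISS; vc=[]
#3 0xab→b21/s1 MISS; vc=[9]
#4 0xab→b21/s1 L1-HIT; vc=[9]
#5 0x4a→b9/s1 VC-HIT; vc=[21]
#6 0x7a→b15/s3 L1-HIT; vc=[21]
#7 0x2d→b5/s1 MISS; vc=[21,9]
#8 0xad→b21/s1 VC-HIT; vc=[5,9]
#9 0x7b→b15/s3 L1-HIT; vc=[5,9]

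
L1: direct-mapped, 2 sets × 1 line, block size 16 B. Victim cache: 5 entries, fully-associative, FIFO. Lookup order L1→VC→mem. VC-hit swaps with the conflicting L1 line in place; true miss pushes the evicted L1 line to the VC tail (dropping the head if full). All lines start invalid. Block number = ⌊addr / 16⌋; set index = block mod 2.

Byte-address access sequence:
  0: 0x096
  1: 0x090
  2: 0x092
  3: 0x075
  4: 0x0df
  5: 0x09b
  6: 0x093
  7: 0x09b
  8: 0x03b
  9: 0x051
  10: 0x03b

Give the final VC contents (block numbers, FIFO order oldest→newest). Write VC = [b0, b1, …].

VC = [13, 7, 9, 5]

  [0] addr=0x96 blk=9 s=1: MISS | VC []
  [1] addr=0x90 blk=9 s=1: L1-HIT | VC []
  [2] addr=0x92 blk=9 s=1: L1-HIT | VC []
  [3] addr=0x75 blk=7 s=1: MISS | VC [9]
  [4] addr=0xdf blk=13 s=1: MISS | VC [9, 7]
  [5] addr=0x9b blk=9 s=1: VC-HIT | VC [13, 7]
  [6] addr=0x93 blk=9 s=1: L1-HIT | VC [13, 7]
  [7] addr=0x9b blk=9 s=1: L1-HIT | VC [13, 7]
  [8] addr=0x3b blk=3 s=1: MISS | VC [13, 7, 9]
  [9] addr=0x51 blk=5 s=1: MISS | VC [13, 7, 9, 3]
  [10] addr=0x3b blk=3 s=1: VC-HIT | VC [13, 7, 9, 5]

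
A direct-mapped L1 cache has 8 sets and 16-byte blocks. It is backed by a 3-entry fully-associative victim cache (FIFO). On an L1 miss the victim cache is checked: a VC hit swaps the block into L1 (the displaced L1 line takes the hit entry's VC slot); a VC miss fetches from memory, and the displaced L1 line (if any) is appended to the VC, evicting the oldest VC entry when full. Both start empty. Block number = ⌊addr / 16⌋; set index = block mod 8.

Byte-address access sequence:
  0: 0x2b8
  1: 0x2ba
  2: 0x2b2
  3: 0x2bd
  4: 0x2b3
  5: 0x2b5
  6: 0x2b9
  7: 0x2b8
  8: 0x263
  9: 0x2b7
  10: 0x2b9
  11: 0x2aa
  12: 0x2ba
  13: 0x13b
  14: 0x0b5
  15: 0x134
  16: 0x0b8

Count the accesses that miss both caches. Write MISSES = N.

#0 0x2b8→b43/s3 MISS; vc=[]
#1 0x2ba→b43/s3 L1-HIT; vc=[]
#2 0x2b2→b43/s3 L1-HIT; vc=[]
#3 0x2bd→b43/s3 L1-HIT; vc=[]
#4 0x2b3→b43/s3 L1-HIT; vc=[]
#5 0x2b5→b43/s3 L1-HIT; vc=[]
#6 0x2b9→b43/s3 L1-HIT; vc=[]
#7 0x2b8→b43/s3 L1-HIT; vc=[]
#8 0x263→b38/s6 MISS; vc=[]
#9 0x2b7→b43/s3 L1-HIT; vc=[]
#10 0x2b9→b43/s3 L1-HIT; vc=[]
#11 0x2aa→b42/s2 MISS; vc=[]
#12 0x2ba→b43/s3 L1-HIT; vc=[]
#13 0x13b→b19/s3 MISS; vc=[43]
#14 0xb5→b11/s3 MISS; vc=[43,19]
#15 0x134→b19/s3 VC-HIT; vc=[43,11]
#16 0xb8→b11/s3 VC-HIT; vc=[43,19]

MISSES = 5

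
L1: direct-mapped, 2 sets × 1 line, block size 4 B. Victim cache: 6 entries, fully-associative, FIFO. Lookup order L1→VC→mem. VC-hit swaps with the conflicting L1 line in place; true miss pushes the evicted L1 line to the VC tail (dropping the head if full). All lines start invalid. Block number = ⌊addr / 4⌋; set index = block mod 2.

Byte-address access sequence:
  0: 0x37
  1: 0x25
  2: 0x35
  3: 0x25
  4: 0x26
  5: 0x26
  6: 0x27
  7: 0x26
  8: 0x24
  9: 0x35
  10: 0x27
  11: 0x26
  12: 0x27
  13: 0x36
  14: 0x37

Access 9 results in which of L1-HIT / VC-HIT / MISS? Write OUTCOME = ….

  [0] addr=0x37 blk=13 s=1: MISS | VC []
  [1] addr=0x25 blk=9 s=1: MISS | VC [13]
  [2] addr=0x35 blk=13 s=1: VC-HIT | VC [9]
  [3] addr=0x25 blk=9 s=1: VC-HIT | VC [13]
  [4] addr=0x26 blk=9 s=1: L1-HIT | VC [13]
  [5] addr=0x26 blk=9 s=1: L1-HIT | VC [13]
  [6] addr=0x27 blk=9 s=1: L1-HIT | VC [13]
  [7] addr=0x26 blk=9 s=1: L1-HIT | VC [13]
  [8] addr=0x24 blk=9 s=1: L1-HIT | VC [13]
  [9] addr=0x35 blk=13 s=1: VC-HIT | VC [9]
  [10] addr=0x27 blk=9 s=1: VC-HIT | VC [13]
  [11] addr=0x26 blk=9 s=1: L1-HIT | VC [13]
  [12] addr=0x27 blk=9 s=1: L1-HIT | VC [13]
  [13] addr=0x36 blk=13 s=1: VC-HIT | VC [9]
  [14] addr=0x37 blk=13 s=1: L1-HIT | VC [9]

OUTCOME = VC-HIT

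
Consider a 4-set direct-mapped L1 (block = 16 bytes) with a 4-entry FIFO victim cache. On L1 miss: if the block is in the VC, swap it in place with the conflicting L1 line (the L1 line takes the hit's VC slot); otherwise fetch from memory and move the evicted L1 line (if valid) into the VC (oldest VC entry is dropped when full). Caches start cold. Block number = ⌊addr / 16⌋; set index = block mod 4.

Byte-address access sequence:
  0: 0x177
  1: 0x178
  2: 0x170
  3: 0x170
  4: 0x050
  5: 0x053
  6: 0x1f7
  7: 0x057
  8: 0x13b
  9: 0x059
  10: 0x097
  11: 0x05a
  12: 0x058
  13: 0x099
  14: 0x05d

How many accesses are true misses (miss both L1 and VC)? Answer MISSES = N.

  [0] addr=0x177 blk=23 s=3: MISS | VC []
  [1] addr=0x178 blk=23 s=3: L1-HIT | VC []
  [2] addr=0x170 blk=23 s=3: L1-HIT | VC []
  [3] addr=0x170 blk=23 s=3: L1-HIT | VC []
  [4] addr=0x50 blk=5 s=1: MISS | VC []
  [5] addr=0x53 blk=5 s=1: L1-HIT | VC []
  [6] addr=0x1f7 blk=31 s=3: MISS | VC [23]
  [7] addr=0x57 blk=5 s=1: L1-HIT | VC [23]
  [8] addr=0x13b blk=19 s=3: MISS | VC [23, 31]
  [9] addr=0x59 blk=5 s=1: L1-HIT | VC [23, 31]
  [10] addr=0x97 blk=9 s=1: MISS | VC [23, 31, 5]
  [11] addr=0x5a blk=5 s=1: VC-HIT | VC [23, 31, 9]
  [12] addr=0x58 blk=5 s=1: L1-HIT | VC [23, 31, 9]
  [13] addr=0x99 blk=9 s=1: VC-HIT | VC [23, 31, 5]
  [14] addr=0x5d blk=5 s=1: VC-HIT | VC [23, 31, 9]

MISSES = 5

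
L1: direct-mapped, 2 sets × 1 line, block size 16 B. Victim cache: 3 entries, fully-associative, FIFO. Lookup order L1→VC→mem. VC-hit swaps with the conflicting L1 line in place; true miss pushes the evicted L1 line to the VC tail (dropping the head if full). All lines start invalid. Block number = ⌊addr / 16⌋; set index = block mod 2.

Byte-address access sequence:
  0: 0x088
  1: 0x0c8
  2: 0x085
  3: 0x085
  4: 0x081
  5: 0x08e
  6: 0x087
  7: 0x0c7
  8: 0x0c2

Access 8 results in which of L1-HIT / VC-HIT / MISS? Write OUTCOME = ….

  [0] addr=0x88 blk=8 s=0: MISS | VC []
  [1] addr=0xc8 blk=12 s=0: MISS | VC [8]
  [2] addr=0x85 blk=8 s=0: VC-HIT | VC [12]
  [3] addr=0x85 blk=8 s=0: L1-HIT | VC [12]
  [4] addr=0x81 blk=8 s=0: L1-HIT | VC [12]
  [5] addr=0x8e blk=8 s=0: L1-HIT | VC [12]
  [6] addr=0x87 blk=8 s=0: L1-HIT | VC [12]
  [7] addr=0xc7 blk=12 s=0: VC-HIT | VC [8]
  [8] addr=0xc2 blk=12 s=0: L1-HIT | VC [8]

OUTCOME = L1-HIT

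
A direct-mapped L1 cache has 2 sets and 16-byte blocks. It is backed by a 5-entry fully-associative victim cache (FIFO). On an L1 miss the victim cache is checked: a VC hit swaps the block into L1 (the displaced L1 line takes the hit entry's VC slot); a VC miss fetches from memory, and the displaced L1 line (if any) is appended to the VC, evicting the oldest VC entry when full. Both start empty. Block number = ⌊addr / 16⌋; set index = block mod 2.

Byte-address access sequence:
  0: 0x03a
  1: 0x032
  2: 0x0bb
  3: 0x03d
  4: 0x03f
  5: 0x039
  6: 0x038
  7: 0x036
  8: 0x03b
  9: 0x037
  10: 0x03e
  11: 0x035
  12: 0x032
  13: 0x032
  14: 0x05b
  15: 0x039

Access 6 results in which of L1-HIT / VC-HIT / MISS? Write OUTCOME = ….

0: 0x3a (blk 3, set 1) → MISS  vc=[]
1: 0x32 (blk 3, set 1) → L1-HIT  vc=[]
2: 0xbb (blk 11, set 1) → MISS  vc=[3]
3: 0x3d (blk 3, set 1) → VC-HIT  vc=[11]
4: 0x3f (blk 3, set 1) → L1-HIT  vc=[11]
5: 0x39 (blk 3, set 1) → L1-HIT  vc=[11]
6: 0x38 (blk 3, set 1) → L1-HIT  vc=[11]
7: 0x36 (blk 3, set 1) → L1-HIT  vc=[11]
8: 0x3b (blk 3, set 1) → L1-HIT  vc=[11]
9: 0x37 (blk 3, set 1) → L1-HIT  vc=[11]
10: 0x3e (blk 3, set 1) → L1-HIT  vc=[11]
11: 0x35 (blk 3, set 1) → L1-HIT  vc=[11]
12: 0x32 (blk 3, set 1) → L1-HIT  vc=[11]
13: 0x32 (blk 3, set 1) → L1-HIT  vc=[11]
14: 0x5b (blk 5, set 1) → MISS  vc=[11, 3]
15: 0x39 (blk 3, set 1) → VC-HIT  vc=[11, 5]

OUTCOME = L1-HIT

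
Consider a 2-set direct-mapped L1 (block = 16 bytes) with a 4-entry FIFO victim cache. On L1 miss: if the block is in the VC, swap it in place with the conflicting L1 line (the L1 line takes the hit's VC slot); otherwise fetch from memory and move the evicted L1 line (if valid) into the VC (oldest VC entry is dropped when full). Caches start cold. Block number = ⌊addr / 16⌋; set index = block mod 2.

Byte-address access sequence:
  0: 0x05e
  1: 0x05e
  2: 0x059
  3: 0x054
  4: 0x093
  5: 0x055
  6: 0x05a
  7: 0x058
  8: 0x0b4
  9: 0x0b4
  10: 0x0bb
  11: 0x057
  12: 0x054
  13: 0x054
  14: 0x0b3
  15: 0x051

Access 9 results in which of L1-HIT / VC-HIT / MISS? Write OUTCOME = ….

OUTCOME = L1-HIT

#0 0x5e→b5/s1 MISS; vc=[]
#1 0x5e→b5/s1 L1-HIT; vc=[]
#2 0x59→b5/s1 L1-HIT; vc=[]
#3 0x54→b5/s1 L1-HIT; vc=[]
#4 0x93→b9/s1 MISS; vc=[5]
#5 0x55→b5/s1 VC-HIT; vc=[9]
#6 0x5a→b5/s1 L1-HIT; vc=[9]
#7 0x58→b5/s1 L1-HIT; vc=[9]
#8 0xb4→b11/s1 MISS; vc=[9,5]
#9 0xb4→b11/s1 L1-HIT; vc=[9,5]
#10 0xbb→b11/s1 L1-HIT; vc=[9,5]
#11 0x57→b5/s1 VC-HIT; vc=[9,11]
#12 0x54→b5/s1 L1-HIT; vc=[9,11]
#13 0x54→b5/s1 L1-HIT; vc=[9,11]
#14 0xb3→b11/s1 VC-HIT; vc=[9,5]
#15 0x51→b5/s1 VC-HIT; vc=[9,11]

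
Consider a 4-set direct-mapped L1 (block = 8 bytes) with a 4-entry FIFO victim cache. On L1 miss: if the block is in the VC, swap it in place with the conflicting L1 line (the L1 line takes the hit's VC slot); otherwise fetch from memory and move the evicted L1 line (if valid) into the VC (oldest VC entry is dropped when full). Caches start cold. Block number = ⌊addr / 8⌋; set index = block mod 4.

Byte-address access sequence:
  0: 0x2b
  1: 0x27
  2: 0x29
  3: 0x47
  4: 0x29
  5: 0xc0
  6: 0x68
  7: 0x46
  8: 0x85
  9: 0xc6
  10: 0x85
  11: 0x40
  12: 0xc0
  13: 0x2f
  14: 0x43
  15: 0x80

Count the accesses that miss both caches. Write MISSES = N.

MISSES = 6

#0 0x2b→b5/s1 MISS; vc=[]
#1 0x27→b4/s0 MISS; vc=[]
#2 0x29→b5/s1 L1-HIT; vc=[]
#3 0x47→b8/s0 MISS; vc=[4]
#4 0x29→b5/s1 L1-HIT; vc=[4]
#5 0xc0→b24/s0 MISS; vc=[4,8]
#6 0x68→b13/s1 MISS; vc=[4,8,5]
#7 0x46→b8/s0 VC-HIT; vc=[4,24,5]
#8 0x85→b16/s0 MISS; vc=[4,24,5,8]
#9 0xc6→b24/s0 VC-HIT; vc=[4,16,5,8]
#10 0x85→b16/s0 VC-HIT; vc=[4,24,5,8]
#11 0x40→b8/s0 VC-HIT; vc=[4,24,5,16]
#12 0xc0→b24/s0 VC-HIT; vc=[4,8,5,16]
#13 0x2f→b5/s1 VC-HIT; vc=[4,8,13,16]
#14 0x43→b8/s0 VC-HIT; vc=[4,24,13,16]
#15 0x80→b16/s0 VC-HIT; vc=[4,24,13,8]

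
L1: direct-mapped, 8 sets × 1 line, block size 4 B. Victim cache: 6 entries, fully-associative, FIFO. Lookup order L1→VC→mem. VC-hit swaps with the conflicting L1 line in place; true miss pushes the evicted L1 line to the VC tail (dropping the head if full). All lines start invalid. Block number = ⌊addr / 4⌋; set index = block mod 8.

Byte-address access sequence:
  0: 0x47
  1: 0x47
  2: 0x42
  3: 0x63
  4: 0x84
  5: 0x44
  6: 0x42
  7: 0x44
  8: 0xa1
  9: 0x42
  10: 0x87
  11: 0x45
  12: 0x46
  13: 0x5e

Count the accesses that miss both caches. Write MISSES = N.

MISSES = 6

#0 0x47→b17/s1 MISS; vc=[]
#1 0x47→b17/s1 L1-HIT; vc=[]
#2 0x42→b16/s0 MISS; vc=[]
#3 0x63→b24/s0 MISS; vc=[16]
#4 0x84→b33/s1 MISS; vc=[16,17]
#5 0x44→b17/s1 VC-HIT; vc=[16,33]
#6 0x42→b16/s0 VC-HIT; vc=[24,33]
#7 0x44→b17/s1 L1-HIT; vc=[24,33]
#8 0xa1→b40/s0 MISS; vc=[24,33,16]
#9 0x42→b16/s0 VC-HIT; vc=[24,33,40]
#10 0x87→b33/s1 VC-HIT; vc=[24,17,40]
#11 0x45→b17/s1 VC-HIT; vc=[24,33,40]
#12 0x46→b17/s1 L1-HIT; vc=[24,33,40]
#13 0x5e→b23/s7 MISS; vc=[24,33,40]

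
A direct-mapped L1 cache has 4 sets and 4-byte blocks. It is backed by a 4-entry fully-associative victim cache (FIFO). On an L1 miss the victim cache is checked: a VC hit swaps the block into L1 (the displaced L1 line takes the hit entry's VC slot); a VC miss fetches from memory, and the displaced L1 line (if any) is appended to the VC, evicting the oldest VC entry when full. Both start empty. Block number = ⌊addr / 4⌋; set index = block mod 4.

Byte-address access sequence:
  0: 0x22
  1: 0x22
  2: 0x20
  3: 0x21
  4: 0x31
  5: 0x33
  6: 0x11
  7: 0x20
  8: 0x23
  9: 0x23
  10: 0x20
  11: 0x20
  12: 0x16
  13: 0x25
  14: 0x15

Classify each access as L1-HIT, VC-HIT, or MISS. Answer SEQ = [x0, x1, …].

  [0] addr=0x22 blk=8 s=0: MISS | VC []
  [1] addr=0x22 blk=8 s=0: L1-HIT | VC []
  [2] addr=0x20 blk=8 s=0: L1-HIT | VC []
  [3] addr=0x21 blk=8 s=0: L1-HIT | VC []
  [4] addr=0x31 blk=12 s=0: MISS | VC [8]
  [5] addr=0x33 blk=12 s=0: L1-HIT | VC [8]
  [6] addr=0x11 blk=4 s=0: MISS | VC [8, 12]
  [7] addr=0x20 blk=8 s=0: VC-HIT | VC [4, 12]
  [8] addr=0x23 blk=8 s=0: L1-HIT | VC [4, 12]
  [9] addr=0x23 blk=8 s=0: L1-HIT | VC [4, 12]
  [10] addr=0x20 blk=8 s=0: L1-HIT | VC [4, 12]
  [11] addr=0x20 blk=8 s=0: L1-HIT | VC [4, 12]
  [12] addr=0x16 blk=5 s=1: MISS | VC [4, 12]
  [13] addr=0x25 blk=9 s=1: MISS | VC [4, 12, 5]
  [14] addr=0x15 blk=5 s=1: VC-HIT | VC [4, 12, 9]

SEQ = [MISS, L1-HIT, L1-HIT, L1-HIT, MISS, L1-HIT, MISS, VC-HIT, L1-HIT, L1-HIT, L1-HIT, L1-HIT, MISS, MISS, VC-HIT]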